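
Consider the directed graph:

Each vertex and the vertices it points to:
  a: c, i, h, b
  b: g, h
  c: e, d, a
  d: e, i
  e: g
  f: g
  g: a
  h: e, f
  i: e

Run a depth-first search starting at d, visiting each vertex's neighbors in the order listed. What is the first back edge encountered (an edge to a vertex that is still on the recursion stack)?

DFS from d (visiting each vertex's neighbors in the order listed); mark gray on enter, black on exit:
d gray
  e gray
    g gray
      a gray
        c gray
          c→e: e is gray → back edge
First back edge: c → e.

c->e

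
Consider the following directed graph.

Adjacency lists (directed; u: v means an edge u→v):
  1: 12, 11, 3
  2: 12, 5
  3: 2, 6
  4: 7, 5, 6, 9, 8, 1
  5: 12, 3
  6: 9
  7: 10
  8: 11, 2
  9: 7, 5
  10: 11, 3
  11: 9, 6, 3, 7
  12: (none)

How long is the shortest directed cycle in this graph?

For each vertex v, BFS finds the shortest path from v back to v.
The shortest such closed walk is 7 → 10 → 11 → 7, length 3.

3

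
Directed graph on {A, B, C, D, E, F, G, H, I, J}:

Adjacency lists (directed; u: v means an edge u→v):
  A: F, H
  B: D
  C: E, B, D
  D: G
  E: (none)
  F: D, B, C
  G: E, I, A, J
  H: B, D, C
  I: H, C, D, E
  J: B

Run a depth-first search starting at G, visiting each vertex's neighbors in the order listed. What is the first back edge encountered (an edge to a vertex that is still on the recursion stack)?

DFS from G (visiting each vertex's neighbors in the order listed); mark gray on enter, black on exit:
G gray
  E gray
  E black
  I gray
    H gray
      B gray
        D gray
          D→G: G is gray → back edge
First back edge: D → G.

D->G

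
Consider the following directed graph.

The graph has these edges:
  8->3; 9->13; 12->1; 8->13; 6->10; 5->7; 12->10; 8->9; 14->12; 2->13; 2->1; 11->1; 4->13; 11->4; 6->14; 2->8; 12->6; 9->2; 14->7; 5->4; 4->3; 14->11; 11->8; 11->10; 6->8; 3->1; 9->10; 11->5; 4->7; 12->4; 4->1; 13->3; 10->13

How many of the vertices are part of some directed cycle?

6

A vertex is on a directed cycle iff it belongs to a strongly connected component of size ≥ 2 (or has a self-loop).
The vertices on cycles are {2, 6, 8, 9, 12, 14} — 6 in total.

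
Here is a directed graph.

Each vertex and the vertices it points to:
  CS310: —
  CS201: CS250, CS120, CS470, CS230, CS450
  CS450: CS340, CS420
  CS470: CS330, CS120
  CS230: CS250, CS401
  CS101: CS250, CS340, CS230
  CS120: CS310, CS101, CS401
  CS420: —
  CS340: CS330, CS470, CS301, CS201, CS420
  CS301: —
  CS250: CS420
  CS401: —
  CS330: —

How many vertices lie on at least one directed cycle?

A vertex is on a directed cycle iff it belongs to a strongly connected component of size ≥ 2 (or has a self-loop).
The vertices on cycles are {CS101, CS120, CS201, CS340, CS450, CS470} — 6 in total.

6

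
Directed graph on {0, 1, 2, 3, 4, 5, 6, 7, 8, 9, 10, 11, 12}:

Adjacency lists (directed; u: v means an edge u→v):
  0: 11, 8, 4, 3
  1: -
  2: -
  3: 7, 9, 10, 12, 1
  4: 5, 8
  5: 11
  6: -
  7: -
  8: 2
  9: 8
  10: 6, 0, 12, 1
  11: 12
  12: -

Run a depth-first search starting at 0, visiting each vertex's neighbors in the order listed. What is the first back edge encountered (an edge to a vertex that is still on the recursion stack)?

DFS from 0 (visiting each vertex's neighbors in the order listed); mark gray on enter, black on exit:
0 gray
  11 gray
    12 gray
    12 black
  11 black
  8 gray
    2 gray
    2 black
  8 black
  4 gray
    5 gray
      5→11: 11 black — skip
    5 black
    4→8: 8 black — skip
  4 black
  3 gray
    7 gray
    7 black
    9 gray
      9→8: 8 black — skip
    9 black
    10 gray
      6 gray
      6 black
      10→0: 0 is gray → back edge
First back edge: 10 → 0.

10->0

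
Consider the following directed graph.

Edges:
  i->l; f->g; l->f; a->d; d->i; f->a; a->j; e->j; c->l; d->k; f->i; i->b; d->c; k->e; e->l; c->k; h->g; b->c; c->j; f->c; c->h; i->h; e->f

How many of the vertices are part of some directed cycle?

A vertex is on a directed cycle iff it belongs to a strongly connected component of size ≥ 2 (or has a self-loop).
The vertices on cycles are {a, b, c, d, e, f, i, k, l} — 9 in total.

9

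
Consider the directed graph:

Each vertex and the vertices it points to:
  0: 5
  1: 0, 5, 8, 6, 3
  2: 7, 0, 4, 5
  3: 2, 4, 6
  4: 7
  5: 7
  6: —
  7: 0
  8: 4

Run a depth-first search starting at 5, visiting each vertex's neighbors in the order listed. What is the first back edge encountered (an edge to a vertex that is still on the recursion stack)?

0→5

DFS from 5 (visiting each vertex's neighbors in the order listed); mark gray on enter, black on exit:
5 gray
  7 gray
    0 gray
      0→5: 5 is gray → back edge
First back edge: 0 → 5.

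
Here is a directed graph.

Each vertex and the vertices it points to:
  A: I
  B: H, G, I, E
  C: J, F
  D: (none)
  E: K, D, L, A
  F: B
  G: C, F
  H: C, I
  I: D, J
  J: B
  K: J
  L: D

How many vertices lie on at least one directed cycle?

A vertex is on a directed cycle iff it belongs to a strongly connected component of size ≥ 2 (or has a self-loop).
The vertices on cycles are {A, B, C, E, F, G, H, I, J, K} — 10 in total.

10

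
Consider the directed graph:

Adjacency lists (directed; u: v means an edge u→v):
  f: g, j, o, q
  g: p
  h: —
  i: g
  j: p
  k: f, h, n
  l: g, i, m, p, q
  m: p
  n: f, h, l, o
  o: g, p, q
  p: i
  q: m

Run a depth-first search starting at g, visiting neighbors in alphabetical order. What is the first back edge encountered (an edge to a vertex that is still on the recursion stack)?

i->g

DFS from g (visiting neighbors in alphabetical order); mark gray on enter, black on exit:
g gray
  p gray
    i gray
      i→g: g is gray → back edge
First back edge: i → g.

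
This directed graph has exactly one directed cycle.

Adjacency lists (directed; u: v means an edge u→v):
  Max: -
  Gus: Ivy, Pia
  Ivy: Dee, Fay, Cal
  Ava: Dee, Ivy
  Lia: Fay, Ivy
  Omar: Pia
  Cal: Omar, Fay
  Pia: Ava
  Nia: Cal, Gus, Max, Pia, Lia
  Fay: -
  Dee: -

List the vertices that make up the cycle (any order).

Ava, Cal, Ivy, Pia, Omar

DFS with gray/black marking from Cal:
Cal gray
  Omar gray
    Pia gray
      Ava gray
        Dee gray
        Dee black
        Ivy gray
          Ivy→Dee: Dee black — skip
          Fay gray
          Fay black
          Ivy→Cal: Cal is gray → back edge
Back edge closes the cycle Cal → Omar → Pia → Ava → Ivy → Cal; its vertices are {Ava, Cal, Ivy, Pia, Omar}.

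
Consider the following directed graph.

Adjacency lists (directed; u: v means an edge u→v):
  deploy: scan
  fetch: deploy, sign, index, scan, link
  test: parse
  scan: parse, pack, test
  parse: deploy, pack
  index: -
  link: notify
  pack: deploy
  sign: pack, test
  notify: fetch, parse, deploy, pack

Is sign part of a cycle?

No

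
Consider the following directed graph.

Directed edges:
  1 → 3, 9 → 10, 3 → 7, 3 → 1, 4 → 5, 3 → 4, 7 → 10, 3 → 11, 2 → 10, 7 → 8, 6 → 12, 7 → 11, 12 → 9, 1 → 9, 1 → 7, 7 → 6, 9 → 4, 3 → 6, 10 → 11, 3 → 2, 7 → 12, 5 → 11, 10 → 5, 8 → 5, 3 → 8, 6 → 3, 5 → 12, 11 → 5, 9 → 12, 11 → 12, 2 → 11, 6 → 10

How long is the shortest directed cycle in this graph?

2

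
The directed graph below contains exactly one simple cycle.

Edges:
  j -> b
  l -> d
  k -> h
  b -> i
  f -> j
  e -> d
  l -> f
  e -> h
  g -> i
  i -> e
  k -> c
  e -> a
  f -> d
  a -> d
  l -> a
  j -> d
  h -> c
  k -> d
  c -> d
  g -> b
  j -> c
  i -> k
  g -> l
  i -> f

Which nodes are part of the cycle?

b, f, i, j

DFS with gray/black marking from b:
b gray
  i gray
    f gray
      d gray
      d black
      j gray
        c gray
          c→d: d black — skip
        c black
        j→b: b is gray → back edge
Back edge closes the cycle b → i → f → j → b; its vertices are {b, f, i, j}.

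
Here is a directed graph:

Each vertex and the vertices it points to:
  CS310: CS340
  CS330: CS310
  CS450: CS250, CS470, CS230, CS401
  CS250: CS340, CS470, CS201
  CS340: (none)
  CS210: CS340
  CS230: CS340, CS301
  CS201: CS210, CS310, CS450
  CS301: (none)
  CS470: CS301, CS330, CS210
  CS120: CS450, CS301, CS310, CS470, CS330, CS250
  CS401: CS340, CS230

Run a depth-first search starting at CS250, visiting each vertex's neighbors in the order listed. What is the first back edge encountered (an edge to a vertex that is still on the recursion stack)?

DFS from CS250 (visiting each vertex's neighbors in the order listed); mark gray on enter, black on exit:
CS250 gray
  CS340 gray
  CS340 black
  CS470 gray
    CS301 gray
    CS301 black
    CS330 gray
      CS310 gray
        CS310→CS340: CS340 black — skip
      CS310 black
    CS330 black
    CS210 gray
      CS210→CS340: CS340 black — skip
    CS210 black
  CS470 black
  CS201 gray
    CS201→CS210: CS210 black — skip
    CS201→CS310: CS310 black — skip
    CS450 gray
      CS450→CS250: CS250 is gray → back edge
First back edge: CS450 → CS250.

CS450->CS250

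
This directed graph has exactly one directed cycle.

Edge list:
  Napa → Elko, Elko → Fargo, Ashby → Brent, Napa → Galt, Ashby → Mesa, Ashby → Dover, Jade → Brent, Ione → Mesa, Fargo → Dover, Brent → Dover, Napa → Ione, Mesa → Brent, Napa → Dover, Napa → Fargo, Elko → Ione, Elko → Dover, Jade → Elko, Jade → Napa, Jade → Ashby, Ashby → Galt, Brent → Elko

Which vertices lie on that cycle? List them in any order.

Elko, Ione, Mesa, Brent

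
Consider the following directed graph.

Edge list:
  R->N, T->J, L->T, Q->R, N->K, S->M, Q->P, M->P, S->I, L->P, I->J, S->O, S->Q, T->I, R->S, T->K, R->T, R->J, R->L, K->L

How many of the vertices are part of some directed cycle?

6

A vertex is on a directed cycle iff it belongs to a strongly connected component of size ≥ 2 (or has a self-loop).
The vertices on cycles are {K, L, Q, R, S, T} — 6 in total.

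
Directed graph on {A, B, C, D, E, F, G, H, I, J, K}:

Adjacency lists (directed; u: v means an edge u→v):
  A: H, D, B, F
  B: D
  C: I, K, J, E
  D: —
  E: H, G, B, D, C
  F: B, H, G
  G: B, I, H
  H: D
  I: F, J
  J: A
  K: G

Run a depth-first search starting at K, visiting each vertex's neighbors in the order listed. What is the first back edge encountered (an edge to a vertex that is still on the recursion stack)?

F->G

DFS from K (visiting each vertex's neighbors in the order listed); mark gray on enter, black on exit:
K gray
  G gray
    B gray
      D gray
      D black
    B black
    I gray
      F gray
        F→B: B black — skip
        H gray
          H→D: D black — skip
        H black
        F→G: G is gray → back edge
First back edge: F → G.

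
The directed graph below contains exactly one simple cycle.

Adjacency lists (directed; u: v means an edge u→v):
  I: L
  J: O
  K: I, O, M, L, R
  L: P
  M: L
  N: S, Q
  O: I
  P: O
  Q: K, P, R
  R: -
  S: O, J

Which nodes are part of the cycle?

I, L, O, P

DFS with gray/black marking from P:
P gray
  O gray
    I gray
      L gray
        L→P: P is gray → back edge
Back edge closes the cycle P → O → I → L → P; its vertices are {I, L, O, P}.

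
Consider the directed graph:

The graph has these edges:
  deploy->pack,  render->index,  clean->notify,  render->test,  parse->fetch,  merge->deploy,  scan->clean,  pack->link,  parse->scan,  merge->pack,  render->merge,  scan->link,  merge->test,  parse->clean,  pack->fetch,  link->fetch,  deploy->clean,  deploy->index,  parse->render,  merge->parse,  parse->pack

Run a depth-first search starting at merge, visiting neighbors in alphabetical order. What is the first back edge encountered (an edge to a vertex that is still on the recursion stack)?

DFS from merge (visiting neighbors in alphabetical order); mark gray on enter, black on exit:
merge gray
  deploy gray
    clean gray
      notify gray
      notify black
    clean black
    index gray
    index black
    pack gray
      fetch gray
      fetch black
      link gray
        link→fetch: fetch black — skip
      link black
    pack black
  deploy black
  merge→pack: pack black — skip
  parse gray
    parse→clean: clean black — skip
    parse→fetch: fetch black — skip
    parse→pack: pack black — skip
    render gray
      render→index: index black — skip
      render→merge: merge is gray → back edge
First back edge: render → merge.

render->merge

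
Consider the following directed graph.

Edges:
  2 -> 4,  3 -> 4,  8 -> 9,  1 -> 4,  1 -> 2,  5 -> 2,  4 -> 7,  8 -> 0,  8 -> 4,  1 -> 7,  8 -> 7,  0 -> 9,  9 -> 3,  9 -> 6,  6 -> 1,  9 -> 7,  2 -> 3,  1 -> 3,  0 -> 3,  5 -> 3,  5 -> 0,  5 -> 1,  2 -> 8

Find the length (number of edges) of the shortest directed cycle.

For each vertex v, BFS finds the shortest path from v back to v.
The shortest such closed walk is 2 → 8 → 9 → 6 → 1 → 2, length 5.

5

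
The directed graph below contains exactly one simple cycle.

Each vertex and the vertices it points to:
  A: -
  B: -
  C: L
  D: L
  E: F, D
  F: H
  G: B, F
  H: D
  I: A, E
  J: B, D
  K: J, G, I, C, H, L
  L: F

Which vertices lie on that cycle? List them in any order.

D, F, H, L

DFS with gray/black marking from H:
H gray
  D gray
    L gray
      F gray
        F→H: H is gray → back edge
Back edge closes the cycle H → D → L → F → H; its vertices are {D, F, H, L}.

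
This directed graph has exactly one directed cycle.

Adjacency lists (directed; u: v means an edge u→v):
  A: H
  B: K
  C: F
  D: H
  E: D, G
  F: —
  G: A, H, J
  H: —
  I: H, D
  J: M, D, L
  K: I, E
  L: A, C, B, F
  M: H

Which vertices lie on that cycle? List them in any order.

DFS with gray/black marking from G:
G gray
  A gray
    H gray
    H black
  A black
  G→H: H black — skip
  J gray
    M gray
      M→H: H black — skip
    M black
    D gray
      D→H: H black — skip
    D black
    L gray
      L→A: A black — skip
      C gray
        F gray
        F black
      C black
      B gray
        K gray
          I gray
            I→H: H black — skip
            I→D: D black — skip
          I black
          E gray
            E→D: D black — skip
            E→G: G is gray → back edge
Back edge closes the cycle G → J → L → B → K → E → G; its vertices are {B, E, G, J, K, L}.

B, E, G, J, K, L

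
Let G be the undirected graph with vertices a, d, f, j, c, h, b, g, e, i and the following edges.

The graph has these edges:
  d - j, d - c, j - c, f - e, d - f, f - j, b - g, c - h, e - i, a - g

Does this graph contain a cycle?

DFS, tracking each vertex's parent; an edge to a visited non-parent vertex closes a cycle.
Start from d:
visit d (parent –)
  visit j (parent d)
    visit f (parent j)
      f–d: d visited and ≠ parent → cycle
Cycle: d – j – f – d.

Yes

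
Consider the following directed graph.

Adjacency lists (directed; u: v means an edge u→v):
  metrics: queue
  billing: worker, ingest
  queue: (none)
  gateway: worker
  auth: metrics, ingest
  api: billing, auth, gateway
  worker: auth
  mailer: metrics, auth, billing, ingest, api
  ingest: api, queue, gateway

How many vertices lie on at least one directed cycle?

A vertex is on a directed cycle iff it belongs to a strongly connected component of size ≥ 2 (or has a self-loop).
The vertices on cycles are {api, auth, ingest, worker, billing, gateway} — 6 in total.

6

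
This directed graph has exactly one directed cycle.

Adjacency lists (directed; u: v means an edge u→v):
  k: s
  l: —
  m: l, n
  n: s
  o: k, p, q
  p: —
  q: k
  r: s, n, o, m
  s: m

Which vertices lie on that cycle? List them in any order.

m, n, s

DFS with gray/black marking from m:
m gray
  l gray
  l black
  n gray
    s gray
      s→m: m is gray → back edge
Back edge closes the cycle m → n → s → m; its vertices are {m, n, s}.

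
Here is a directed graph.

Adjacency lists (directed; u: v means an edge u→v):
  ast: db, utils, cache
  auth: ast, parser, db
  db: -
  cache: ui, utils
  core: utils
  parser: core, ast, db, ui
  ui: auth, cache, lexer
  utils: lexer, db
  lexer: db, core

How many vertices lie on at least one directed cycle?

A vertex is on a directed cycle iff it belongs to a strongly connected component of size ≥ 2 (or has a self-loop).
The vertices on cycles are {ui, ast, auth, core, cache, lexer, utils, parser} — 8 in total.

8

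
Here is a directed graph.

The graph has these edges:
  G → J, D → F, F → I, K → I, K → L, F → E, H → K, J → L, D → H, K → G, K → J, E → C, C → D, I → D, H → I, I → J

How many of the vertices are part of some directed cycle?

7

A vertex is on a directed cycle iff it belongs to a strongly connected component of size ≥ 2 (or has a self-loop).
The vertices on cycles are {C, D, E, F, H, I, K} — 7 in total.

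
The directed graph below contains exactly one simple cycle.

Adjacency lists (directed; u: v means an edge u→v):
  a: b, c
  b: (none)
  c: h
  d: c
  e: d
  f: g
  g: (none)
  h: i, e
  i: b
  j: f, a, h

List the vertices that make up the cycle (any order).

c, d, e, h

DFS with gray/black marking from h:
h gray
  i gray
    b gray
    b black
  i black
  e gray
    d gray
      c gray
        c→h: h is gray → back edge
Back edge closes the cycle h → e → d → c → h; its vertices are {c, d, e, h}.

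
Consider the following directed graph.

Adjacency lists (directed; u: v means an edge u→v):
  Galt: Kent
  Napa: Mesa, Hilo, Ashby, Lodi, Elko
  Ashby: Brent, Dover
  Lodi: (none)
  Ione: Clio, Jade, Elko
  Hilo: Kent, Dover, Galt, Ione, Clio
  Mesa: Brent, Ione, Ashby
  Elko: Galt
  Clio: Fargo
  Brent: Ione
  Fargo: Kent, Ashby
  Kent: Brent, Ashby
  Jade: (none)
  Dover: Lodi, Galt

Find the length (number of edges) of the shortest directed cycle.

4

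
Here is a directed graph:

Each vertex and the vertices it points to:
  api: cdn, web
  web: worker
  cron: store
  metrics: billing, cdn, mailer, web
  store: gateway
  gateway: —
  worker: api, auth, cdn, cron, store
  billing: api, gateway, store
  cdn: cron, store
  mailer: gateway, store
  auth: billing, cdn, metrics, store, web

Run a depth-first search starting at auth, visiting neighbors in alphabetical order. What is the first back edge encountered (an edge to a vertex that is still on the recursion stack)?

worker->api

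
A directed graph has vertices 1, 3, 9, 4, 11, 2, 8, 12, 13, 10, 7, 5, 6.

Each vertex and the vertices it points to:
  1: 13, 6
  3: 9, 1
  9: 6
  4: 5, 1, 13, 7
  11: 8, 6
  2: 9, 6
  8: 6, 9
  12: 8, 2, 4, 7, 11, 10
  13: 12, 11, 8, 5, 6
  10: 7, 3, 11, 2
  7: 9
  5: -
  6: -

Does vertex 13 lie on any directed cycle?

13 is on a cycle iff 13 can reach itself via ≥1 edge.
13 → 12 → 4 → 13 — yes.

Yes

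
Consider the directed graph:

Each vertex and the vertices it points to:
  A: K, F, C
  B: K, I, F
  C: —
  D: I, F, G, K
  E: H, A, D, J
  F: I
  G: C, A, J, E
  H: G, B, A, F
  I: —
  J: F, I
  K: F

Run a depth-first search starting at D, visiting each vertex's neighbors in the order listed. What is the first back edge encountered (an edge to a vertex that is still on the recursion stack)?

H→G

DFS from D (visiting each vertex's neighbors in the order listed); mark gray on enter, black on exit:
D gray
  I gray
  I black
  F gray
    F→I: I black — skip
  F black
  G gray
    C gray
    C black
    A gray
      K gray
        K→F: F black — skip
      K black
      A→F: F black — skip
      A→C: C black — skip
    A black
    J gray
      J→F: F black — skip
      J→I: I black — skip
    J black
    E gray
      H gray
        H→G: G is gray → back edge
First back edge: H → G.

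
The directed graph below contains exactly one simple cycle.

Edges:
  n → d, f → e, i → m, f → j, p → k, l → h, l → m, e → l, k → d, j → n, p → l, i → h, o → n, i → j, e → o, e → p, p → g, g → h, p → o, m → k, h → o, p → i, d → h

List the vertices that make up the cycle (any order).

d, h, n, o

DFS with gray/black marking from h:
h gray
  o gray
    n gray
      d gray
        d→h: h is gray → back edge
Back edge closes the cycle h → o → n → d → h; its vertices are {d, h, n, o}.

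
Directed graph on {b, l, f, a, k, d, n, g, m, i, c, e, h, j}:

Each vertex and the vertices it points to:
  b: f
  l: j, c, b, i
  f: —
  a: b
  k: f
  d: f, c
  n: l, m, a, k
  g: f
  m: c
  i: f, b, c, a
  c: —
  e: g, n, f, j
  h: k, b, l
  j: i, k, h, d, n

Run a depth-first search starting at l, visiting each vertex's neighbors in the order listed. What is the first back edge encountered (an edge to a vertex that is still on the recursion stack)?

h->l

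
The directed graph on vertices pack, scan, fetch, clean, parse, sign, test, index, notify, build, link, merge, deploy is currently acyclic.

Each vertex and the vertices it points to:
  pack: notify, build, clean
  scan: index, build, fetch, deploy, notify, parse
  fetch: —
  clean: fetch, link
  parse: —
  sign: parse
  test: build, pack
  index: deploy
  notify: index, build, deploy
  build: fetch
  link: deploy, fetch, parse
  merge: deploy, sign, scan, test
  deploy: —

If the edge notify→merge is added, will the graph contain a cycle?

Adding notify→merge creates a cycle iff merge can already reach notify.
Path from merge: merge → scan → notify.
So merge → … → notify → merge is a cycle.

Yes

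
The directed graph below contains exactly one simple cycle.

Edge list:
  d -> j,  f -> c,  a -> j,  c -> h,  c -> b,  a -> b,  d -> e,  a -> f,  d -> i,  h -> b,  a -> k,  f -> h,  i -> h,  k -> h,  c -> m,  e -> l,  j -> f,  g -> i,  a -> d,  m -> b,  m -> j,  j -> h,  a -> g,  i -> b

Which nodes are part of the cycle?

c, f, j, m

DFS with gray/black marking from j:
j gray
  f gray
    c gray
      h gray
        b gray
        b black
      h black
      m gray
        m→j: j is gray → back edge
Back edge closes the cycle j → f → c → m → j; its vertices are {c, f, j, m}.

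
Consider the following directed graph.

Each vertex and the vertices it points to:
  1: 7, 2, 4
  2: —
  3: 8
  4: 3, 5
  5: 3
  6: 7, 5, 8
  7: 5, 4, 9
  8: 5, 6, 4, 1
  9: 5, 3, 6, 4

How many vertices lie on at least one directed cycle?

8

A vertex is on a directed cycle iff it belongs to a strongly connected component of size ≥ 2 (or has a self-loop).
The vertices on cycles are {1, 3, 4, 5, 6, 7, 8, 9} — 8 in total.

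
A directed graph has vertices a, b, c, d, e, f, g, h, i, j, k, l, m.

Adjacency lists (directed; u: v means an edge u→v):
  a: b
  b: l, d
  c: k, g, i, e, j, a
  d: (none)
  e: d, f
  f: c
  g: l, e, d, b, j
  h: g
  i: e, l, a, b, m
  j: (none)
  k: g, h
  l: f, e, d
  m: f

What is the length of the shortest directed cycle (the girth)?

3

For each vertex v, BFS finds the shortest path from v back to v.
The shortest such closed walk is c → e → f → c, length 3.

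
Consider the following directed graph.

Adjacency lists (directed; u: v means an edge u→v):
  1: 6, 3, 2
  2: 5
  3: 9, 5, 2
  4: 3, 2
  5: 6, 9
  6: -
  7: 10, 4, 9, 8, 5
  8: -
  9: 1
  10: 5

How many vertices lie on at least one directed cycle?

5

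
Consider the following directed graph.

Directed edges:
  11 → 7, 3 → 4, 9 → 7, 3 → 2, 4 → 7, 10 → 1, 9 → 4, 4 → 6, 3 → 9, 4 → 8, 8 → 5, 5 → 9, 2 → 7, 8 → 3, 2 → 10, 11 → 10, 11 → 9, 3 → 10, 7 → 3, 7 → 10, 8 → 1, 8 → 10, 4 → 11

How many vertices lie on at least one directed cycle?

A vertex is on a directed cycle iff it belongs to a strongly connected component of size ≥ 2 (or has a self-loop).
The vertices on cycles are {2, 3, 4, 5, 7, 8, 9, 11} — 8 in total.

8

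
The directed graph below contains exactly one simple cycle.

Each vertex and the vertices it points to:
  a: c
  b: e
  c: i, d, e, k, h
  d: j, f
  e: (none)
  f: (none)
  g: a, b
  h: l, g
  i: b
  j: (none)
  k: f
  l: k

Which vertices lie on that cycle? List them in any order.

DFS with gray/black marking from c:
c gray
  i gray
    b gray
      e gray
      e black
    b black
  i black
  d gray
    j gray
    j black
    f gray
    f black
  d black
  c→e: e black — skip
  k gray
    k→f: f black — skip
  k black
  h gray
    l gray
      l→k: k black — skip
    l black
    g gray
      a gray
        a→c: c is gray → back edge
Back edge closes the cycle c → h → g → a → c; its vertices are {a, c, g, h}.

a, c, g, h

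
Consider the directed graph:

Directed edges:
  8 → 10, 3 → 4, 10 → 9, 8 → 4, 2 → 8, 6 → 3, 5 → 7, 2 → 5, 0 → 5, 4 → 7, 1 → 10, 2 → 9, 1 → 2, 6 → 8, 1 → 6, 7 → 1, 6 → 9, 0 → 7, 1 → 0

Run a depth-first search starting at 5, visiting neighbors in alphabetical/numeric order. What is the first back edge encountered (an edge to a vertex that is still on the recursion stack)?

0->5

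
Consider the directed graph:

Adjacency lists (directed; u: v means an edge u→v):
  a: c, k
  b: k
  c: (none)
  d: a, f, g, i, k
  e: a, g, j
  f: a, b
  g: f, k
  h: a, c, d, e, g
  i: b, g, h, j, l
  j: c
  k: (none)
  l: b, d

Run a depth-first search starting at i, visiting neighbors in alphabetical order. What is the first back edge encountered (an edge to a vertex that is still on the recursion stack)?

DFS from i (visiting neighbors in alphabetical order); mark gray on enter, black on exit:
i gray
  b gray
    k gray
    k black
  b black
  g gray
    f gray
      a gray
        c gray
        c black
        a→k: k black — skip
      a black
      f→b: b black — skip
    f black
    g→k: k black — skip
  g black
  h gray
    h→a: a black — skip
    h→c: c black — skip
    d gray
      d→a: a black — skip
      d→f: f black — skip
      d→g: g black — skip
      d→i: i is gray → back edge
First back edge: d → i.

d→i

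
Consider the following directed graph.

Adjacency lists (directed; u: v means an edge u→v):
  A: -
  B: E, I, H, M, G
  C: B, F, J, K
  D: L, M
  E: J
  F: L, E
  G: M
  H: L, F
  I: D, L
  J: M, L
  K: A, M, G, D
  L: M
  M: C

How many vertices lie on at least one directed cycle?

12

A vertex is on a directed cycle iff it belongs to a strongly connected component of size ≥ 2 (or has a self-loop).
The vertices on cycles are {B, C, D, E, F, G, H, I, J, K, L, M} — 12 in total.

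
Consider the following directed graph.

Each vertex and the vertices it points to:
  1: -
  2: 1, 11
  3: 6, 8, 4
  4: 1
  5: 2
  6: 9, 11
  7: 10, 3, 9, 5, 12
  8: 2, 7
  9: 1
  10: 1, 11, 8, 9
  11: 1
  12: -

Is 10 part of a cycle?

10 is on a cycle iff 10 can reach itself via ≥1 edge.
10 → 8 → 7 → 10 — yes.

Yes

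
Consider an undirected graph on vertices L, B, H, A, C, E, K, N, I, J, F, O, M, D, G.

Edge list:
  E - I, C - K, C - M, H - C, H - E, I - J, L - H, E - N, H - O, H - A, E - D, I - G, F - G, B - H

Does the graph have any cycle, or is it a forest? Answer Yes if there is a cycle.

No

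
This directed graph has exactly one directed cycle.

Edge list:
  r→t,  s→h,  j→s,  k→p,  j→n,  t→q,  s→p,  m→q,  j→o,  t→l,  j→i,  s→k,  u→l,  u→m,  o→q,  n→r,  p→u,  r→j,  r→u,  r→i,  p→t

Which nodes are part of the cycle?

DFS with gray/black marking from j:
j gray
  o gray
    q gray
    q black
  o black
  i gray
  i black
  n gray
    r gray
      t gray
        l gray
        l black
        t→q: q black — skip
      t black
      u gray
        u→l: l black — skip
        m gray
          m→q: q black — skip
        m black
      u black
      r→i: i black — skip
      r→j: j is gray → back edge
Back edge closes the cycle j → n → r → j; its vertices are {j, n, r}.

j, n, r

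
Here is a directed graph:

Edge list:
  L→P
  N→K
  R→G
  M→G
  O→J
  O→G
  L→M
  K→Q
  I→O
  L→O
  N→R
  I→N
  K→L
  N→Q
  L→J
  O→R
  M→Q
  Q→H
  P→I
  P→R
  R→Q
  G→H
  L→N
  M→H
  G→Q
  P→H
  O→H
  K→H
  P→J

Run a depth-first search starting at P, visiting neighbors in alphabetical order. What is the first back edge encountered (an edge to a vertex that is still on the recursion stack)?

L→N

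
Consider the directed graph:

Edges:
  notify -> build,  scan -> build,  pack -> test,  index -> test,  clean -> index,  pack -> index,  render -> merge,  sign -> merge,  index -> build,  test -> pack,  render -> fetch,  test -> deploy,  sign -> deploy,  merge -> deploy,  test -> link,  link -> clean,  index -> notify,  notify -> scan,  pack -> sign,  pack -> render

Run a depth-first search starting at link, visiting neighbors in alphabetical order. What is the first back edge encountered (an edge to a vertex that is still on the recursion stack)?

test→link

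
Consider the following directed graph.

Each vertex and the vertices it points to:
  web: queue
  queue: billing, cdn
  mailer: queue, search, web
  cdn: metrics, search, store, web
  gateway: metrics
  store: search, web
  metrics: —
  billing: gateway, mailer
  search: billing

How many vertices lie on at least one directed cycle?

7

A vertex is on a directed cycle iff it belongs to a strongly connected component of size ≥ 2 (or has a self-loop).
The vertices on cycles are {cdn, web, queue, store, mailer, search, billing} — 7 in total.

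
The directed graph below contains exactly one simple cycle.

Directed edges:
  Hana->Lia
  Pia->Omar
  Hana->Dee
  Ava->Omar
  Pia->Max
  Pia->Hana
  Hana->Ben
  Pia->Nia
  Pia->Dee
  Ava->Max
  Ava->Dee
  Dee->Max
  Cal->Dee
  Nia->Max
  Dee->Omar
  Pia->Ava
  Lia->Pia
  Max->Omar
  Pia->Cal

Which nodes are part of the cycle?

Lia, Pia, Hana

DFS with gray/black marking from Hana:
Hana gray
  Ben gray
  Ben black
  Lia gray
    Pia gray
      Cal gray
        Dee gray
          Omar gray
          Omar black
          Max gray
            Max→Omar: Omar black — skip
          Max black
        Dee black
      Cal black
      Pia→Max: Max black — skip
      Nia gray
        Nia→Max: Max black — skip
      Nia black
      Pia→Hana: Hana is gray → back edge
Back edge closes the cycle Hana → Lia → Pia → Hana; its vertices are {Lia, Pia, Hana}.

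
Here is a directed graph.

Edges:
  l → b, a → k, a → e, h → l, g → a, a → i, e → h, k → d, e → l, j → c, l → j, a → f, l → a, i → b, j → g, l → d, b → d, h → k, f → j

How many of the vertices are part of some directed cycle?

7

A vertex is on a directed cycle iff it belongs to a strongly connected component of size ≥ 2 (or has a self-loop).
The vertices on cycles are {a, e, f, g, h, j, l} — 7 in total.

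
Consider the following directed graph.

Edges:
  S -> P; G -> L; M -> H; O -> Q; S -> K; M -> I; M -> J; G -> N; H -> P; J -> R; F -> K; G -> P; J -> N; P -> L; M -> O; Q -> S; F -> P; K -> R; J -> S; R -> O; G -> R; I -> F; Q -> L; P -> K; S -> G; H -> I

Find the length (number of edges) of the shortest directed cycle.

5

For each vertex v, BFS finds the shortest path from v back to v.
The shortest such closed walk is O → Q → S → K → R → O, length 5.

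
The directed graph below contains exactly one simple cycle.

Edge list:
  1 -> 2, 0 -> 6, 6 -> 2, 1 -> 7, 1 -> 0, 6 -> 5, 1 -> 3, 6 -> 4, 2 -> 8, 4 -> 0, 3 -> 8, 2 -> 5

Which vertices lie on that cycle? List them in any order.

0, 4, 6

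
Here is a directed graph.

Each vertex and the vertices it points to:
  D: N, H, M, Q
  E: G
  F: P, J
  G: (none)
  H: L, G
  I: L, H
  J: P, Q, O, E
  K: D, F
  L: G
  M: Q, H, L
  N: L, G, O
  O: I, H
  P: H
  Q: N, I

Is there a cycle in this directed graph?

DFS with white/gray/black marking, starting from K:
K gray
  D gray
    N gray
      L gray
        G gray
        G black
      L black
      N→G: G black — skip
      O gray
        I gray
          I→L: L black — skip
          H gray
            H→L: L black — skip
            H→G: G black — skip
          H black
        I black
        O→H: H black — skip
      O black
    N black
    D→H: H black — skip
    M gray
      Q gray
        Q→N: N black — skip
        Q→I: I black — skip
      Q black
      M→H: H black — skip
      M→L: L black — skip
    M black
    D→Q: Q black — skip
  D black
  F gray
    P gray
      P→H: H black — skip
    P black
    J gray
      J→P: P black — skip
      J→Q: Q black — skip
      J→O: O black — skip
      E gray
        E→G: G black — skip
      E black
    J black
  F black
K black
Every edge goes to a white or black vertex — no back edge, so the graph is acyclic.

No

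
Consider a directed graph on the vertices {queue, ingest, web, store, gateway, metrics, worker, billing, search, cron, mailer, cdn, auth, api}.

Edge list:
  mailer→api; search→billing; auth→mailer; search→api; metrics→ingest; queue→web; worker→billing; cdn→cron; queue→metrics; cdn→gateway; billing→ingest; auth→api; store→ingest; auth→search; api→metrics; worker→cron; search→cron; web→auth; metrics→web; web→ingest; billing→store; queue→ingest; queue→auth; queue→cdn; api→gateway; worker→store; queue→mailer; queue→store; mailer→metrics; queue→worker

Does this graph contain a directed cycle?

DFS with white/gray/black marking, starting from cron:
cron gray
cron black
queue gray
  store gray
    ingest gray
    ingest black
  store black
  mailer gray
    metrics gray
      web gray
        auth gray
          search gray
            api gray
              gateway gray
              gateway black
              api→metrics: metrics is gray → back edge
Back edge found, so a cycle exists: metrics → web → auth → search → api → metrics.

Yes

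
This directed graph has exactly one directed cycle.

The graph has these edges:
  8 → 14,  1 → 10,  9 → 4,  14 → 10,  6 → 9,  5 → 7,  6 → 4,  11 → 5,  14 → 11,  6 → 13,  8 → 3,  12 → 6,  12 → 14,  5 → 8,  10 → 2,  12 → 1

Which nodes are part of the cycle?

DFS with gray/black marking from 14:
14 gray
  11 gray
    5 gray
      7 gray
      7 black
      8 gray
        8→14: 14 is gray → back edge
Back edge closes the cycle 14 → 11 → 5 → 8 → 14; its vertices are {5, 8, 11, 14}.

5, 8, 11, 14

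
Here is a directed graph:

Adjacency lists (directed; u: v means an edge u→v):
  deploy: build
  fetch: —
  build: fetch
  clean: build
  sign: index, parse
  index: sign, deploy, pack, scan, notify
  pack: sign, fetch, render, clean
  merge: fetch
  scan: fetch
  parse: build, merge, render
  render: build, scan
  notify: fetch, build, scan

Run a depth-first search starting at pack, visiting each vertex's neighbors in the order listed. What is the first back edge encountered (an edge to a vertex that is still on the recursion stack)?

DFS from pack (visiting each vertex's neighbors in the order listed); mark gray on enter, black on exit:
pack gray
  sign gray
    index gray
      index→sign: sign is gray → back edge
First back edge: index → sign.

index->sign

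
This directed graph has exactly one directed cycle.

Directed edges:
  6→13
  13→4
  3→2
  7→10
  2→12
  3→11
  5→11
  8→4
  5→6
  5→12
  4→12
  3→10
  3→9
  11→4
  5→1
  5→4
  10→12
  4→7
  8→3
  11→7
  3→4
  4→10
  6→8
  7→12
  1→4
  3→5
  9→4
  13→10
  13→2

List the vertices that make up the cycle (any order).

DFS with gray/black marking from 3:
3 gray
  4 gray
    10 gray
      12 gray
      12 black
    10 black
    4→12: 12 black — skip
    7 gray
      7→12: 12 black — skip
      7→10: 10 black — skip
    7 black
  4 black
  3→10: 10 black — skip
  2 gray
    2→12: 12 black — skip
  2 black
  9 gray
    9→4: 4 black — skip
  9 black
  5 gray
    1 gray
      1→4: 4 black — skip
    1 black
    5→12: 12 black — skip
    6 gray
      8 gray
        8→3: 3 is gray → back edge
Back edge closes the cycle 3 → 5 → 6 → 8 → 3; its vertices are {3, 5, 6, 8}.

3, 5, 6, 8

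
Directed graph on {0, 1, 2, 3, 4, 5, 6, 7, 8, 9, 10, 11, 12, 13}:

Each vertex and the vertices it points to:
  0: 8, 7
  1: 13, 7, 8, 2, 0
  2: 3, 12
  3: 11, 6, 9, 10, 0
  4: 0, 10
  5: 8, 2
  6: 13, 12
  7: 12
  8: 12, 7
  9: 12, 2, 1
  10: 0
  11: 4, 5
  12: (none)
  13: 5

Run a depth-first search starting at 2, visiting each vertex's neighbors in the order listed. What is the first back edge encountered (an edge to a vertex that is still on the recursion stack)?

5->2

DFS from 2 (visiting each vertex's neighbors in the order listed); mark gray on enter, black on exit:
2 gray
  3 gray
    11 gray
      4 gray
        0 gray
          8 gray
            12 gray
            12 black
            7 gray
              7→12: 12 black — skip
            7 black
          8 black
          0→7: 7 black — skip
        0 black
        10 gray
          10→0: 0 black — skip
        10 black
      4 black
      5 gray
        5→8: 8 black — skip
        5→2: 2 is gray → back edge
First back edge: 5 → 2.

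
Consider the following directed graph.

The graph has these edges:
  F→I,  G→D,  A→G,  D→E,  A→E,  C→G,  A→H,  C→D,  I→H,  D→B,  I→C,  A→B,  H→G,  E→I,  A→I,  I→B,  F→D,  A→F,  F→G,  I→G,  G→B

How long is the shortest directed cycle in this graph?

4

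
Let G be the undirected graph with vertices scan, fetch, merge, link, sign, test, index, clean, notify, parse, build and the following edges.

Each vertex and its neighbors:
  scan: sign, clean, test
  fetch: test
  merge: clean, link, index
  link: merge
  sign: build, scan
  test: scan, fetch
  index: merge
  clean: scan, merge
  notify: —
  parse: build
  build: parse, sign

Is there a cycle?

DFS, tracking each vertex's parent; an edge to a visited non-parent vertex closes a cycle.
Start from merge:
visit merge (parent –)
  visit clean (parent merge)
    visit scan (parent clean)
      visit sign (parent scan)
        visit build (parent sign)
          visit parse (parent build)
            parse–build: parent, skip
          build–sign: parent, skip
        sign–scan: parent, skip
      scan–clean: parent, skip
      visit test (parent scan)
        test–scan: parent, skip
        visit fetch (parent test)
          fetch–test: parent, skip
    clean–merge: parent, skip
  visit link (parent merge)
    link–merge: parent, skip
  visit index (parent merge)
    index–merge: parent, skip
visit notify (parent –)
No non-parent visited neighbor found — the graph is a forest.

No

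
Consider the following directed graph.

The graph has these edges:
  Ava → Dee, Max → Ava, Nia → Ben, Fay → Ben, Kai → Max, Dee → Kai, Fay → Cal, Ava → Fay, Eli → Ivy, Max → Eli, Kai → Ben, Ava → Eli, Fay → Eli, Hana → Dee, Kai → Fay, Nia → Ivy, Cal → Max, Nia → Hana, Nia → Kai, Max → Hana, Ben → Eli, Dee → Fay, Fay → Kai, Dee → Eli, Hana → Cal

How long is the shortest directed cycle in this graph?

For each vertex v, BFS finds the shortest path from v back to v.
The shortest such closed walk is Kai → Fay → Kai, length 2.

2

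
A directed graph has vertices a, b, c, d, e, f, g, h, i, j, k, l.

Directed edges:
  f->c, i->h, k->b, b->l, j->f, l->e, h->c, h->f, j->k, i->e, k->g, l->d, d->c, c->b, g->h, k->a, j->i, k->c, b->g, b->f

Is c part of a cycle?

Yes

c is on a cycle iff c can reach itself via ≥1 edge.
c → b → f → c — yes.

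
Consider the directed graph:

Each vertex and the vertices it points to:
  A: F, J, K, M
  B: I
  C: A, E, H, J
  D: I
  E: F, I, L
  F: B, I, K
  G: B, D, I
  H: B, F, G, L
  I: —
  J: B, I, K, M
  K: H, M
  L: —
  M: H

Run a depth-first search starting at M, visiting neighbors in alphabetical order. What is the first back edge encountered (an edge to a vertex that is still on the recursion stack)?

DFS from M (visiting neighbors in alphabetical order); mark gray on enter, black on exit:
M gray
  H gray
    B gray
      I gray
      I black
    B black
    F gray
      F→B: B black — skip
      F→I: I black — skip
      K gray
        K→H: H is gray → back edge
First back edge: K → H.

K->H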